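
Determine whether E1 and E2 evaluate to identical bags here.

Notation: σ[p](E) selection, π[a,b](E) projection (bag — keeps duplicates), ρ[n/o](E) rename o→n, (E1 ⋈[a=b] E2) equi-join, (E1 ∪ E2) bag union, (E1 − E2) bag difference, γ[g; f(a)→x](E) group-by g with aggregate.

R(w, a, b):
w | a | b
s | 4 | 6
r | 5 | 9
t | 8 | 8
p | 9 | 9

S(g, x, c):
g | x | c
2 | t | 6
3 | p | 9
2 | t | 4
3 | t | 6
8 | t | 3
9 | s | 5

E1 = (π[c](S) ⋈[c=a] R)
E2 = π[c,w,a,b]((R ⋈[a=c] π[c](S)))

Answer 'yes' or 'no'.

E1 subexpression sizes:
  S → 6
  π[c](S) → 6
  R → 4
  (π[c](S) ⋈[c=a] R) → 3
E2 subexpression sizes:
  R → 4
  S → 6
  π[c](S) → 6
  (R ⋈[a=c] π[c](S)) → 3
  π[c,w,a,b]((R ⋈[a=c] π[c](S))) → 3

E1 and E2 produce the same multiset:
c | w | a | b
4 | s | 4 | 6
5 | r | 5 | 9
9 | p | 9 | 9

yes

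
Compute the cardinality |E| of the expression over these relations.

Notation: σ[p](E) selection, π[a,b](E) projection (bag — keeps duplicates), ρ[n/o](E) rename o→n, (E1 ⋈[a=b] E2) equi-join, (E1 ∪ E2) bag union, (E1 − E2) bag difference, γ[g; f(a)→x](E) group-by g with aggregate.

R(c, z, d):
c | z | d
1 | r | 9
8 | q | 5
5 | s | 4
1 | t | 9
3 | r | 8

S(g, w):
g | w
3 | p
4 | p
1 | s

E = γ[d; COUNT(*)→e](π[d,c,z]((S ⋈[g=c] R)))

Stepwise |·|:
  S → 3
  R → 5
  (S ⋈[g=c] R) → 3
  π[d,c,z]((S ⋈[g=c] R)) → 3
  γ[d; COUNT(*)→e](π[d,c,z]((S ⋈[g=c] R))) → 2

|E| = 2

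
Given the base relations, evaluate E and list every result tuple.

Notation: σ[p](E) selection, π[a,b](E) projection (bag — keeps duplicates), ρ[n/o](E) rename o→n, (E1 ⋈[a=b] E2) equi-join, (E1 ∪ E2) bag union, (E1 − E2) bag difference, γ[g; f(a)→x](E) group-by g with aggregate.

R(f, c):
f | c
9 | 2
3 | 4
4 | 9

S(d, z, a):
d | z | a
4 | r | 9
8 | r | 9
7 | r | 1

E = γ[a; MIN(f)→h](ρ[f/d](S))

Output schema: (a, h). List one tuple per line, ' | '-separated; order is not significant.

Row counts bottom-up:
  S → 3
  ρ[f/d](S) → 3
  γ[a; MIN(f)→h](ρ[f/d](S)) → 2

== RESULT ==
a | h
1 | 7
9 | 4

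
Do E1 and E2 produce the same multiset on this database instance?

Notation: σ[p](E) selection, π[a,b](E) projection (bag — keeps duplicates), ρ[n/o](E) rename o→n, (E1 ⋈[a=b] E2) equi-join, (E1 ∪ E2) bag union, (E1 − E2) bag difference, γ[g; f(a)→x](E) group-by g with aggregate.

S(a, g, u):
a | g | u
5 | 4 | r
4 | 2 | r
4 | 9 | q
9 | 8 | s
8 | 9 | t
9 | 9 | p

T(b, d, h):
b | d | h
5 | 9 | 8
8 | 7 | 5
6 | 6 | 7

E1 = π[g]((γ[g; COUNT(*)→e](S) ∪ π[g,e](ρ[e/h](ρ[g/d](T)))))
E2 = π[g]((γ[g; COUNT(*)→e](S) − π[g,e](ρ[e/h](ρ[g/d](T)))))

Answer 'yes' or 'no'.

E1 row counts bottom-up:
  S → 6
  γ[g; COUNT(*)→e](S) → 4
  T → 3
  ρ[g/d](T) → 3
  ρ[e/h](ρ[g/d](T)) → 3
  π[g,e](ρ[e/h](ρ[g/d](T))) → 3
  (γ[g; COUNT(*)→e](S) ∪ π[g,e](ρ[e/h](ρ[g/d](T)))) → 7
  π[g]((γ[g; COUNT(*)→e](S) ∪ π[g,e](ρ[e/h](ρ[g/d](T))))) → 7
E2 row counts bottom-up:
  S → 6
  γ[g; COUNT(*)→e](S) → 4
  T → 3
  ρ[g/d](T) → 3
  ρ[e/h](ρ[g/d](T)) → 3
  π[g,e](ρ[e/h](ρ[g/d](T))) → 3
  (γ[g; COUNT(*)→e](S) − π[g,e](ρ[e/h](ρ[g/d](T)))) → 4
  π[g]((γ[g; COUNT(*)→e](S) − π[g,e](ρ[e/h](ρ[g/d](T))))) → 4

E1 result:
g
2
4
6
7
8
9
9
E2 result:
g
2
4
8
9
Witness: (6,) appears 1× in E1 but 0× in E2.

no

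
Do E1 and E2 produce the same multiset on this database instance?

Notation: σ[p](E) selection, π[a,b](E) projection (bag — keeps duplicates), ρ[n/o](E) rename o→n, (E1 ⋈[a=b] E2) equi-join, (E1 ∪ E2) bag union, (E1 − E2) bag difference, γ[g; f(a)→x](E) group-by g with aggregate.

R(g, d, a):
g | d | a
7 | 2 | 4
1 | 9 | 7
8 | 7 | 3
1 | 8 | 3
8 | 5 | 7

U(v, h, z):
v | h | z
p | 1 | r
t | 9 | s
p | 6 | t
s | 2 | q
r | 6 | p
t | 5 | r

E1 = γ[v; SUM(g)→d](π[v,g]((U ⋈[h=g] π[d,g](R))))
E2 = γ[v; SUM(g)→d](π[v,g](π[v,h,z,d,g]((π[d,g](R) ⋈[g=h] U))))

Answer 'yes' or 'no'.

E1 stepwise |·|:
  U → 6
  R → 5
  π[d,g](R) → 5
  (U ⋈[h=g] π[d,g](R)) → 2
  π[v,g]((U ⋈[h=g] π[d,g](R))) → 2
  γ[v; SUM(g)→d](π[v,g]((U ⋈[h=g] π[d,g](R)))) → 1
E2 stepwise |·|:
  R → 5
  π[d,g](R) → 5
  U → 6
  (π[d,g](R) ⋈[g=h] U) → 2
  π[v,h,z,d,g]((π[d,g](R) ⋈[g=h] U)) → 2
  π[v,g](π[v,h,z,d,g]((π[d,g](R) ⋈[g=h] U))) → 2
  γ[v; SUM(g)→d](π[v,g](π[v,h,z,d,g]((π[d,g](R) ⋈[g=h] U)))) → 1

E1 and E2 produce the same multiset:
v | d
p | 2

yes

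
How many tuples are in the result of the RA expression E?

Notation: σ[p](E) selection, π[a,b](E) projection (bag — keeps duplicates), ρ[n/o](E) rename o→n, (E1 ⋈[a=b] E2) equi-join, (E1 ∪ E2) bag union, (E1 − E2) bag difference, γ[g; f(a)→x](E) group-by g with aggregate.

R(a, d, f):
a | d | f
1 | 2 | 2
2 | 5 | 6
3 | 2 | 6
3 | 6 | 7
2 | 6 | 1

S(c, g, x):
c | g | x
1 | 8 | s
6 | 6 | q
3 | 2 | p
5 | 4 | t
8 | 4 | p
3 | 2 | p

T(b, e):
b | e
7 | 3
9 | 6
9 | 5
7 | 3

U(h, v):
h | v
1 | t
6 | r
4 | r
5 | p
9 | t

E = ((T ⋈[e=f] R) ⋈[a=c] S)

Subexpression sizes:
  T → 4
  R → 5
  (T ⋈[e=f] R) → 2
  S → 6
  ((T ⋈[e=f] R) ⋈[a=c] S) → 2

|E| = 2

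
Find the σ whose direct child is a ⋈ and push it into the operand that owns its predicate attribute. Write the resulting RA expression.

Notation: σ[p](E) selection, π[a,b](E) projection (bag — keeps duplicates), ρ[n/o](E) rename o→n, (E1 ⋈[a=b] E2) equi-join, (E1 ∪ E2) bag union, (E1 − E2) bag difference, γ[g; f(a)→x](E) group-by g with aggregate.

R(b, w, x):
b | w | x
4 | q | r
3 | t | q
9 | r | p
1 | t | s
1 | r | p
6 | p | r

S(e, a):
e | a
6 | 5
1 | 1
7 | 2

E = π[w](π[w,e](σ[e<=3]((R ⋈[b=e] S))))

σ filters on e, owned by the right side.
E' = π[w](π[w,e]((R ⋈[b=e] σ[e<=3](S))))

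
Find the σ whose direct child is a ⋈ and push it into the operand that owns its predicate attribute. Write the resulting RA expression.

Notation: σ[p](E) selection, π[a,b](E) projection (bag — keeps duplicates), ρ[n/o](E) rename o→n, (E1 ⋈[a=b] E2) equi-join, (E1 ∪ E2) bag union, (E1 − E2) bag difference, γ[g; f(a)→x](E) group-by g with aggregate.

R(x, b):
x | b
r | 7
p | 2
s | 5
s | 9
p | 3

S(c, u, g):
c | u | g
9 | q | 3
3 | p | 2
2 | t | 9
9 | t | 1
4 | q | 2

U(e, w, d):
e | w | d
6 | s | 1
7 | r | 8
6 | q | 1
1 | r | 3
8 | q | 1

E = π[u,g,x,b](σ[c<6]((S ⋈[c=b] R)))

σ filters on c, owned by the left side.
E' = π[u,g,x,b]((σ[c<6](S) ⋈[c=b] R))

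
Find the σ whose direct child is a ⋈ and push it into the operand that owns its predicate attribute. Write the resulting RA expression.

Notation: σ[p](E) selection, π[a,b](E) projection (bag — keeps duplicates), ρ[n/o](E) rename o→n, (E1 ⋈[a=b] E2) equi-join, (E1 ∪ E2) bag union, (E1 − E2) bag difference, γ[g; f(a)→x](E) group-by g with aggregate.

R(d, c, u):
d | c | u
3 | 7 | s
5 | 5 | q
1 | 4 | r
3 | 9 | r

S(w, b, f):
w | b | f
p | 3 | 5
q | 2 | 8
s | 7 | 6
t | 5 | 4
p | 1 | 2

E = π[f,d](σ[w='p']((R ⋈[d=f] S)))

σ filters on w, owned by the right side.
E' = π[f,d]((R ⋈[d=f] σ[w='p'](S)))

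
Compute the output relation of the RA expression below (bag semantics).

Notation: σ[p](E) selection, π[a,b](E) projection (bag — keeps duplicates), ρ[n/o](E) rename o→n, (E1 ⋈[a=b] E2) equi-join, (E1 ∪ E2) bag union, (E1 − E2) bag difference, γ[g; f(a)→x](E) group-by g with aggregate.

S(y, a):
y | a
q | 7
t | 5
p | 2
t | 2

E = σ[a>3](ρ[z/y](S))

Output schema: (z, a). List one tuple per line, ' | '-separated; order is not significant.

Row counts bottom-up:
  S → 4
  ρ[z/y](S) → 4
  σ[a>3](ρ[z/y](S)) → 2

== RESULT ==
z | a
q | 7
t | 5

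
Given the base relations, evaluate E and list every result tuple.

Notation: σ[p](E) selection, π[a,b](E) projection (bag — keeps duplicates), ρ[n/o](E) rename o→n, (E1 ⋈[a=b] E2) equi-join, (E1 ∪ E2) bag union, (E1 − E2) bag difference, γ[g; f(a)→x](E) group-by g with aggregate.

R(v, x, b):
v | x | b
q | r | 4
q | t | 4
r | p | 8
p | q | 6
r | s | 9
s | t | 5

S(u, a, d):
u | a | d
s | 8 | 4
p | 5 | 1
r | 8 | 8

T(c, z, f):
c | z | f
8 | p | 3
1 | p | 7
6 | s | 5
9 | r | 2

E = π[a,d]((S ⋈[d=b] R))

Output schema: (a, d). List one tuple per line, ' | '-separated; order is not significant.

Subexpression sizes:
  S → 3
  R → 6
  (S ⋈[d=b] R) → 3
  π[a,d]((S ⋈[d=b] R)) → 3

== RESULT ==
a | d
8 | 4
8 | 4
8 | 8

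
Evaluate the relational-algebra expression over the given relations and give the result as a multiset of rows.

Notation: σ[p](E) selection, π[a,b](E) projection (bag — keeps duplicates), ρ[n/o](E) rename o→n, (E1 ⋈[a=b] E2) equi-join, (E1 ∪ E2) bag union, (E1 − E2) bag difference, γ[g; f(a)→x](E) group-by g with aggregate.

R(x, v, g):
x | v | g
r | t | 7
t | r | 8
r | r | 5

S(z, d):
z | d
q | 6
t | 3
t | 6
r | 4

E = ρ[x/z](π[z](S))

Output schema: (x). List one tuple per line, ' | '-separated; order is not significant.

Subexpression sizes:
  S → 4
  π[z](S) → 4
  ρ[x/z](π[z](S)) → 4

== RESULT ==
x
q
r
t
t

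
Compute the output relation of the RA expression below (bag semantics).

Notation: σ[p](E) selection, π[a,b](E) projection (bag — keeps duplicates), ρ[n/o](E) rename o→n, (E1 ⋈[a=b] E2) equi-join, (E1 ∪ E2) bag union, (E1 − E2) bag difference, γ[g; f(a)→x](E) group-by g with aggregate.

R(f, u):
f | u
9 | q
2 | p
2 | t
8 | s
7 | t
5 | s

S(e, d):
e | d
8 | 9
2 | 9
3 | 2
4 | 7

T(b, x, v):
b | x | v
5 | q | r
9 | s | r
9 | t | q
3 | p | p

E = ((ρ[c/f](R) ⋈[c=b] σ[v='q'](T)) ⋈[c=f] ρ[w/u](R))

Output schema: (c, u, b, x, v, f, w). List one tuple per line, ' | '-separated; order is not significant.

Row counts bottom-up:
  R → 6
  ρ[c/f](R) → 6
  T → 4
  σ[v='q'](T) → 1
  (ρ[c/f](R) ⋈[c=b] σ[v='q'](T)) → 1
  R → 6
  ρ[w/u](R) → 6
  ((ρ[c/f](R) ⋈[c=b] σ[v='q'](T)) ⋈[c=f] ρ[w/u](R)) → 1

== RESULT ==
c | u | b | x | v | f | w
9 | q | 9 | t | q | 9 | q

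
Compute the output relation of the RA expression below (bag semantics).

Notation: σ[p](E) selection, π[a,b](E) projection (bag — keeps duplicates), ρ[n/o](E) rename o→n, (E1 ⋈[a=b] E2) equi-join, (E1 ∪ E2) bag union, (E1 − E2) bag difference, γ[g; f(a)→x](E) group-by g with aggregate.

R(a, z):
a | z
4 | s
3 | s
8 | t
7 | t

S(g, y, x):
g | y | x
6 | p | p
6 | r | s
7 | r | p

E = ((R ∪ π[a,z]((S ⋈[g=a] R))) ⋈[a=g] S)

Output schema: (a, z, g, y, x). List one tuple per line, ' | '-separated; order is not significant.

Stepwise |·|:
  R → 4
  S → 3
  R → 4
  (S ⋈[g=a] R) → 1
  π[a,z]((S ⋈[g=a] R)) → 1
  (R ∪ π[a,z]((S ⋈[g=a] R))) → 5
  S → 3
  ((R ∪ π[a,z]((S ⋈[g=a] R))) ⋈[a=g] S) → 2

== RESULT ==
a | z | g | y | x
7 | t | 7 | r | p
7 | t | 7 | r | p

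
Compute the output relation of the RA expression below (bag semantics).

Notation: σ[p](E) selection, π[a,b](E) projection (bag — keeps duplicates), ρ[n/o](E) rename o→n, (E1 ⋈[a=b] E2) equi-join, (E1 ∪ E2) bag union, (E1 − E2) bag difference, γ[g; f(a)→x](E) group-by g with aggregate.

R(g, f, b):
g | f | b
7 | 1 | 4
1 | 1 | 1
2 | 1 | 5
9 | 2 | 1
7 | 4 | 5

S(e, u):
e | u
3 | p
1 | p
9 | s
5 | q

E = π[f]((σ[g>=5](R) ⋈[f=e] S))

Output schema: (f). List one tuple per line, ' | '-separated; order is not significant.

Per-node cardinality:
  R → 5
  σ[g>=5](R) → 3
  S → 4
  (σ[g>=5](R) ⋈[f=e] S) → 1
  π[f]((σ[g>=5](R) ⋈[f=e] S)) → 1

== RESULT ==
f
1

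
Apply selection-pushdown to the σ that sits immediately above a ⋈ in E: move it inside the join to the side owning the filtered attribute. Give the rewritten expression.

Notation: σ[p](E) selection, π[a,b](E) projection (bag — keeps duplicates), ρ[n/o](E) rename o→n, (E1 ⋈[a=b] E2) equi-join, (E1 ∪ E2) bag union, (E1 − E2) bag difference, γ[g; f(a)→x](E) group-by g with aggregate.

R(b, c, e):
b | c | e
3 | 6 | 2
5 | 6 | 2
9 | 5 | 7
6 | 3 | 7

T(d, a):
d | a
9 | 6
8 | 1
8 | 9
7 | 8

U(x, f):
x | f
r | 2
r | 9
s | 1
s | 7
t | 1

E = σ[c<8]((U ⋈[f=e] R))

σ filters on c, owned by the right side.
E' = (U ⋈[f=e] σ[c<8](R))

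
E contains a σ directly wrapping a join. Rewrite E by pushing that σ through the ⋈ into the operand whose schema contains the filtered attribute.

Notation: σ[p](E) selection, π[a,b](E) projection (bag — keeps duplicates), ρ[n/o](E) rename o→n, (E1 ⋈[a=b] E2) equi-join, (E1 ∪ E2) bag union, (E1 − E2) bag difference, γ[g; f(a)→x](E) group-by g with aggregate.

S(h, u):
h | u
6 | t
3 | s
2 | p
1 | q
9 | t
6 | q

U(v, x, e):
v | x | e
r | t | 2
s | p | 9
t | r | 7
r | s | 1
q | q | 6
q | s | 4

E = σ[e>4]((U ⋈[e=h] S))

σ filters on e, owned by the left side.
E' = (σ[e>4](U) ⋈[e=h] S)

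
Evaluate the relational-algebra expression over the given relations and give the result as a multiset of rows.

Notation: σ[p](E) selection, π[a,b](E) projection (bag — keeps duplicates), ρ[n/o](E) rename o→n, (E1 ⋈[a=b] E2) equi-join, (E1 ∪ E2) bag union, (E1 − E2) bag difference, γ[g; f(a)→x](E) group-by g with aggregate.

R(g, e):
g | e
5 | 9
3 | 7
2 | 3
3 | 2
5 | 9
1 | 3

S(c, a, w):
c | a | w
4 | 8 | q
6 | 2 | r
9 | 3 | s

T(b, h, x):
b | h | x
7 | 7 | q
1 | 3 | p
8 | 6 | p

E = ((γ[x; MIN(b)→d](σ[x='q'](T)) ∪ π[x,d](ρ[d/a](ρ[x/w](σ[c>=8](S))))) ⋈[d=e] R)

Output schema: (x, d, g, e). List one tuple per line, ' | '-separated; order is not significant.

Subexpression sizes:
  T → 3
  σ[x='q'](T) → 1
  γ[x; MIN(b)→d](σ[x='q'](T)) → 1
  S → 3
  σ[c>=8](S) → 1
  ρ[x/w](σ[c>=8](S)) → 1
  ρ[d/a](ρ[x/w](σ[c>=8](S))) → 1
  π[x,d](ρ[d/a](ρ[x/w](σ[c>=8](S)))) → 1
  (γ[x; MIN(b)→d](σ[x='q'](T)) ∪ π[x,d](ρ[d/a](ρ[x/w](σ[c>=8](S))))) → 2
  R → 6
  ((γ[x; MIN(b)→d](σ[x='q'](T)) ∪ π[x,d](ρ[d/a](ρ[x/w](σ[c>=8](S))))) ⋈[d=e] R) → 3

== RESULT ==
x | d | g | e
q | 7 | 3 | 7
s | 3 | 1 | 3
s | 3 | 2 | 3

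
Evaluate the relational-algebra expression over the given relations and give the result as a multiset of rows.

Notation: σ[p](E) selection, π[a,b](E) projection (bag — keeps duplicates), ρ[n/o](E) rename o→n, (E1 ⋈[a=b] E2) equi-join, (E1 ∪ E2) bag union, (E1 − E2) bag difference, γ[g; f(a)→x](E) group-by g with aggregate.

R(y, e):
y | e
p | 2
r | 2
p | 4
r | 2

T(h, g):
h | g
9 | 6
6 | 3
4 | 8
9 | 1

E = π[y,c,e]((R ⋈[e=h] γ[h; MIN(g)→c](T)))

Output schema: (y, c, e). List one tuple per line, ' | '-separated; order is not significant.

Per-node cardinality:
  R → 4
  T → 4
  γ[h; MIN(g)→c](T) → 3
  (R ⋈[e=h] γ[h; MIN(g)→c](T)) → 1
  π[y,c,e]((R ⋈[e=h] γ[h; MIN(g)→c](T))) → 1

== RESULT ==
y | c | e
p | 8 | 4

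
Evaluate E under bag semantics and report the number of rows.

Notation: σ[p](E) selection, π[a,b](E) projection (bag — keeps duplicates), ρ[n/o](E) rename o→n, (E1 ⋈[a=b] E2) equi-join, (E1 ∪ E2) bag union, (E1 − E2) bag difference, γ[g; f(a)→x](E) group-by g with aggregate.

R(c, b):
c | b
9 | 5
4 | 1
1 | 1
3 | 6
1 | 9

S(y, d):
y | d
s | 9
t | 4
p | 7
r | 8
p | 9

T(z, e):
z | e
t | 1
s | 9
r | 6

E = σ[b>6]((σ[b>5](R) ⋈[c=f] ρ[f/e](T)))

Stepwise |·|:
  R → 5
  σ[b>5](R) → 2
  T → 3
  ρ[f/e](T) → 3
  (σ[b>5](R) ⋈[c=f] ρ[f/e](T)) → 1
  σ[b>6]((σ[b>5](R) ⋈[c=f] ρ[f/e](T))) → 1

|E| = 1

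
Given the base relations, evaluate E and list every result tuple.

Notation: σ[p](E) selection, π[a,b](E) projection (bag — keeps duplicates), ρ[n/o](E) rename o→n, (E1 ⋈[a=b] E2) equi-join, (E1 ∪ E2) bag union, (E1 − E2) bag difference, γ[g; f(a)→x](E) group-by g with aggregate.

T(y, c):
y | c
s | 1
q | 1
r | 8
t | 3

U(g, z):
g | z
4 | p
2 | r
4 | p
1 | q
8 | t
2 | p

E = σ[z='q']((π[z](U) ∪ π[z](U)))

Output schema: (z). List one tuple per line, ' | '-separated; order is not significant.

Per-node cardinality:
  U → 6
  π[z](U) → 6
  U → 6
  π[z](U) → 6
  (π[z](U) ∪ π[z](U)) → 12
  σ[z='q']((π[z](U) ∪ π[z](U))) → 2

== RESULT ==
z
q
q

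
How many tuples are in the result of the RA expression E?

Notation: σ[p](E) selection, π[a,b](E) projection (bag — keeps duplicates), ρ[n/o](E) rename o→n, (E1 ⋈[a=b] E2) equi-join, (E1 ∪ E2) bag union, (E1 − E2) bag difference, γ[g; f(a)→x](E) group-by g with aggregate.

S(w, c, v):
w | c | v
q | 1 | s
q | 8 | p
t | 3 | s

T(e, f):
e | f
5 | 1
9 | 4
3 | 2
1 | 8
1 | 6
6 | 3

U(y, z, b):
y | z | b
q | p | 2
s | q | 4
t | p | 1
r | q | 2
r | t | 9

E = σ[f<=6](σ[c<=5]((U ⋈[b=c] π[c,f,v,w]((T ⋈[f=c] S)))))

Row counts bottom-up:
  U → 5
  T → 6
  S → 3
  (T ⋈[f=c] S) → 3
  π[c,f,v,w]((T ⋈[f=c] S)) → 3
  (U ⋈[b=c] π[c,f,v,w]((T ⋈[f=c] S))) → 1
  σ[c<=5]((U ⋈[b=c] π[c,f,v,w]((T ⋈[f=c] S)))) → 1
  σ[f<=6](σ[c<=5]((U ⋈[b=c] π[c,f,v,w]((T ⋈[f=c] S))))) → 1

|E| = 1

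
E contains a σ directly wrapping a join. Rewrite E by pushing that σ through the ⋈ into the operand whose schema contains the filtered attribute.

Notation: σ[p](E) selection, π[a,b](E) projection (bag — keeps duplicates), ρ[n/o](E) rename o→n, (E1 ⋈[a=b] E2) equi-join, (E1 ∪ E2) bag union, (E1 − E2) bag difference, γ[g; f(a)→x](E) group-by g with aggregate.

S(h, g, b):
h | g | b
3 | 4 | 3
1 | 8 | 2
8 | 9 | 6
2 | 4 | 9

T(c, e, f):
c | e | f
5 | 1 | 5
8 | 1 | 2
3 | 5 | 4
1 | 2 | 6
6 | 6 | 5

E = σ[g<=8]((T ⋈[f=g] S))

σ filters on g, owned by the right side.
E' = (T ⋈[f=g] σ[g<=8](S))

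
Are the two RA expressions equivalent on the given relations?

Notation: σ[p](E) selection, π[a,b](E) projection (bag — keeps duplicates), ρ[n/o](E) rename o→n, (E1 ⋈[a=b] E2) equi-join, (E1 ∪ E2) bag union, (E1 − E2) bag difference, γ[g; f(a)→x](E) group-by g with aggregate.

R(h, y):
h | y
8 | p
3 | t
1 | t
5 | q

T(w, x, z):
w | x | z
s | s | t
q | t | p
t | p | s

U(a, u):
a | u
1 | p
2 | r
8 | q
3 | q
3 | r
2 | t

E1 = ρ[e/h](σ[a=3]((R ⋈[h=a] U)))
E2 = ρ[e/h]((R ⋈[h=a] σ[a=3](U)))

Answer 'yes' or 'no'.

E1 per-node cardinality:
  R → 4
  U → 6
  (R ⋈[h=a] U) → 4
  σ[a=3]((R ⋈[h=a] U)) → 2
  ρ[e/h](σ[a=3]((R ⋈[h=a] U))) → 2
E2 per-node cardinality:
  R → 4
  U → 6
  σ[a=3](U) → 2
  (R ⋈[h=a] σ[a=3](U)) → 2
  ρ[e/h]((R ⋈[h=a] σ[a=3](U))) → 2

E1 and E2 produce the same multiset:
e | y | a | u
3 | t | 3 | q
3 | t | 3 | r

yes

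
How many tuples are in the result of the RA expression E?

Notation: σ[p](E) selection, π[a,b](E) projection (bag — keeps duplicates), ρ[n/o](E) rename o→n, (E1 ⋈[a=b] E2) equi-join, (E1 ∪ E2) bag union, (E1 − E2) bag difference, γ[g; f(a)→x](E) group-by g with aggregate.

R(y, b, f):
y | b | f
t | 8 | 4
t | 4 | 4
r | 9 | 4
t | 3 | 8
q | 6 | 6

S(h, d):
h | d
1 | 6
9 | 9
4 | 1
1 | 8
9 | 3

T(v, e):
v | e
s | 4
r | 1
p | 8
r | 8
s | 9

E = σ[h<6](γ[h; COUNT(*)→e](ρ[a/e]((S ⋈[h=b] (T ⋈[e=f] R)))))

Per-node cardinality:
  S → 5
  T → 5
  R → 5
  (T ⋈[e=f] R) → 5
  (S ⋈[h=b] (T ⋈[e=f] R)) → 3
  ρ[a/e]((S ⋈[h=b] (T ⋈[e=f] R))) → 3
  γ[h; COUNT(*)→e](ρ[a/e]((S ⋈[h=b] (T ⋈[e=f] R)))) → 2
  σ[h<6](γ[h; COUNT(*)→e](ρ[a/e]((S ⋈[h=b] (T ⋈[e=f] R))))) → 1

|E| = 1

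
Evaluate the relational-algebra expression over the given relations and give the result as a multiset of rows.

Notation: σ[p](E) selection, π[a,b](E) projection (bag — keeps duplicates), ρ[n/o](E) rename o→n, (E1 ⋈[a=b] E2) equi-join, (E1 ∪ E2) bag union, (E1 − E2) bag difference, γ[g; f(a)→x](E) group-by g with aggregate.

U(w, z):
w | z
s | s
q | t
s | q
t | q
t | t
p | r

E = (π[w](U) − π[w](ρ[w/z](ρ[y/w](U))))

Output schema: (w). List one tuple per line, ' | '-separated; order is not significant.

Stepwise |·|:
  U → 6
  π[w](U) → 6
  U → 6
  ρ[y/w](U) → 6
  ρ[w/z](ρ[y/w](U)) → 6
  π[w](ρ[w/z](ρ[y/w](U))) → 6
  (π[w](U) − π[w](ρ[w/z](ρ[y/w](U)))) → 2

== RESULT ==
w
p
s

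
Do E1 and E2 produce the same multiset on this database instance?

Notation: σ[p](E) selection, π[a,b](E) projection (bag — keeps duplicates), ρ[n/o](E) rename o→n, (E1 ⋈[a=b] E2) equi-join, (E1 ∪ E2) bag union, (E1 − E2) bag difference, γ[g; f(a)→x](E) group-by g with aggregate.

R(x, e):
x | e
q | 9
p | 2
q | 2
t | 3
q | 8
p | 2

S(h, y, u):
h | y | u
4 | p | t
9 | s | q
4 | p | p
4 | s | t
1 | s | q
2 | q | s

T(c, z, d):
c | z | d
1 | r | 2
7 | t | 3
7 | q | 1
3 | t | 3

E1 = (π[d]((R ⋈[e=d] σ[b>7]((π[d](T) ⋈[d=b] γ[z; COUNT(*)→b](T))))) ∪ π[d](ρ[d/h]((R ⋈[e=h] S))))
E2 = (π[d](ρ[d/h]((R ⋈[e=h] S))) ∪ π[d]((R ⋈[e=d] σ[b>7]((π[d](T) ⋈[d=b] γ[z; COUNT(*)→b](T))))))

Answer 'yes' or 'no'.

E1 subexpression sizes:
  R → 6
  T → 4
  π[d](T) → 4
  T → 4
  γ[z; COUNT(*)→b](T) → 3
  (π[d](T) ⋈[d=b] γ[z; COUNT(*)→b](T)) → 3
  σ[b>7]((π[d](T) ⋈[d=b] γ[z; COUNT(*)→b](T))) → 0
  (R ⋈[e=d] σ[b>7]((π[d](T) ⋈[d=b] γ[z; COUNT(*)→b](T)))) → 0
  π[d]((R ⋈[e=d] σ[b>7]((π[d](T) ⋈[d=b] γ[z; COUNT(*)→b](T))))) → 0
  R → 6
  S → 6
  (R ⋈[e=h] S) → 4
  ρ[d/h]((R ⋈[e=h] S)) → 4
  π[d](ρ[d/h]((R ⋈[e=h] S))) → 4
  (π[d]((R ⋈[e=d] σ[b>7]((π[d](T) ⋈[d=b] γ[z; COUNT(*)→b](T))))) ∪ π[d](ρ[d/h]((R ⋈[e=h] S)))) → 4
E2 subexpression sizes:
  R → 6
  S → 6
  (R ⋈[e=h] S) → 4
  ρ[d/h]((R ⋈[e=h] S)) → 4
  π[d](ρ[d/h]((R ⋈[e=h] S))) → 4
  R → 6
  T → 4
  π[d](T) → 4
  T → 4
  γ[z; COUNT(*)→b](T) → 3
  (π[d](T) ⋈[d=b] γ[z; COUNT(*)→b](T)) → 3
  σ[b>7]((π[d](T) ⋈[d=b] γ[z; COUNT(*)→b](T))) → 0
  (R ⋈[e=d] σ[b>7]((π[d](T) ⋈[d=b] γ[z; COUNT(*)→b](T)))) → 0
  π[d]((R ⋈[e=d] σ[b>7]((π[d](T) ⋈[d=b] γ[z; COUNT(*)→b](T))))) → 0
  (π[d](ρ[d/h]((R ⋈[e=h] S))) ∪ π[d]((R ⋈[e=d] σ[b>7]((π[d](T) ⋈[d=b] γ[z; COUNT(*)→b](T)))))) → 4

E1 and E2 produce the same multiset:
d
2
2
2
9

yes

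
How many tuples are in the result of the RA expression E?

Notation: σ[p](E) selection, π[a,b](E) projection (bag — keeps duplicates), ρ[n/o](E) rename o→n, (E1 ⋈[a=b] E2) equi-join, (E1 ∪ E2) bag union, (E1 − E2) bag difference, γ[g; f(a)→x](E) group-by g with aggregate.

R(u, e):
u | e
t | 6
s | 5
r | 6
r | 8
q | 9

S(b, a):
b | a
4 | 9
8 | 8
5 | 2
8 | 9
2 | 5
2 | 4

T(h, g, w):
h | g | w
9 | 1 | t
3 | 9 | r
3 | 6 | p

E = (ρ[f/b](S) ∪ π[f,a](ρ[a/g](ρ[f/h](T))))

Stepwise |·|:
  S → 6
  ρ[f/b](S) → 6
  T → 3
  ρ[f/h](T) → 3
  ρ[a/g](ρ[f/h](T)) → 3
  π[f,a](ρ[a/g](ρ[f/h](T))) → 3
  (ρ[f/b](S) ∪ π[f,a](ρ[a/g](ρ[f/h](T)))) → 9

|E| = 9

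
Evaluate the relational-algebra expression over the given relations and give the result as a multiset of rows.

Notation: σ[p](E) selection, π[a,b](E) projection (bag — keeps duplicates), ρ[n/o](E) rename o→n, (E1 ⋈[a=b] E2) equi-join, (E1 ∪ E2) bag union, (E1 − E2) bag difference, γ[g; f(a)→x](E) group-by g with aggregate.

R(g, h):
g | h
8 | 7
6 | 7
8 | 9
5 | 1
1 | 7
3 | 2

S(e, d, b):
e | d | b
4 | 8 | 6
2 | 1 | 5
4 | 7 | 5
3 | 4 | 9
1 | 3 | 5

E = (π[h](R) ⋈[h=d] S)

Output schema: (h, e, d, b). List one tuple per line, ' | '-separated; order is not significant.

Subexpression sizes:
  R → 6
  π[h](R) → 6
  S → 5
  (π[h](R) ⋈[h=d] S) → 4

== RESULT ==
h | e | d | b
1 | 2 | 1 | 5
7 | 4 | 7 | 5
7 | 4 | 7 | 5
7 | 4 | 7 | 5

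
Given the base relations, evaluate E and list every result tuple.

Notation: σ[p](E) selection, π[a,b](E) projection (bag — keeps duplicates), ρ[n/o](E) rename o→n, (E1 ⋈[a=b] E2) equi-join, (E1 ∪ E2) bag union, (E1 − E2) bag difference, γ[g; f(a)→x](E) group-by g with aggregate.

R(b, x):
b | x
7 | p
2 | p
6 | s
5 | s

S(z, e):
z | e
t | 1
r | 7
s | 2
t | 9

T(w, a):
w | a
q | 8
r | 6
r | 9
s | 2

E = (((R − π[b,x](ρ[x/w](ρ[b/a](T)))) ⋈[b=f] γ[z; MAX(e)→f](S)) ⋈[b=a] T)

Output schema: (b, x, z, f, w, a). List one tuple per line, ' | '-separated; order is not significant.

Stepwise |·|:
  R → 4
  T → 4
  ρ[b/a](T) → 4
  ρ[x/w](ρ[b/a](T)) → 4
  π[b,x](ρ[x/w](ρ[b/a](T))) → 4
  (R − π[b,x](ρ[x/w](ρ[b/a](T)))) → 4
  S → 4
  γ[z; MAX(e)→f](S) → 3
  ((R − π[b,x](ρ[x/w](ρ[b/a](T)))) ⋈[b=f] γ[z; MAX(e)→f](S)) → 2
  T → 4
  (((R − π[b,x](ρ[x/w](ρ[b/a](T)))) ⋈[b=f] γ[z; MAX(e)→f](S)) ⋈[b=a] T) → 1

== RESULT ==
b | x | z | f | w | a
2 | p | s | 2 | s | 2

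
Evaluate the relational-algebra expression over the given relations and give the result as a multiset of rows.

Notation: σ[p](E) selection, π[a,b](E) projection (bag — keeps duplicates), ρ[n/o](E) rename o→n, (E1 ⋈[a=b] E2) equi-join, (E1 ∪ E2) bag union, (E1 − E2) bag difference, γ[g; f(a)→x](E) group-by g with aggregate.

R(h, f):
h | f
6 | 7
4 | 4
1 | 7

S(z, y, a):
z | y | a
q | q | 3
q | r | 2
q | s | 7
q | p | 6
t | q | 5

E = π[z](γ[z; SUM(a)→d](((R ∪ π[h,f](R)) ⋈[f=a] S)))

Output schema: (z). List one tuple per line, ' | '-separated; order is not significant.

Stepwise |·|:
  R → 3
  R → 3
  π[h,f](R) → 3
  (R ∪ π[h,f](R)) → 6
  S → 5
  ((R ∪ π[h,f](R)) ⋈[f=a] S) → 4
  γ[z; SUM(a)→d](((R ∪ π[h,f](R)) ⋈[f=a] S)) → 1
  π[z](γ[z; SUM(a)→d](((R ∪ π[h,f](R)) ⋈[f=a] S))) → 1

== RESULT ==
z
q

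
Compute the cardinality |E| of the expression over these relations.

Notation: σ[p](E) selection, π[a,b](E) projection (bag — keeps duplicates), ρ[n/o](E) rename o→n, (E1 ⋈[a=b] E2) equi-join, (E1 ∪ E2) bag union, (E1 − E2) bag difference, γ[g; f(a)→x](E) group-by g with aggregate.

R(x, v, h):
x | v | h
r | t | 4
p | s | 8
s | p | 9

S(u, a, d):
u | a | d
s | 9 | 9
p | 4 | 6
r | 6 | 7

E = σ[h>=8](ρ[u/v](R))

Subexpression sizes:
  R → 3
  ρ[u/v](R) → 3
  σ[h>=8](ρ[u/v](R)) → 2

|E| = 2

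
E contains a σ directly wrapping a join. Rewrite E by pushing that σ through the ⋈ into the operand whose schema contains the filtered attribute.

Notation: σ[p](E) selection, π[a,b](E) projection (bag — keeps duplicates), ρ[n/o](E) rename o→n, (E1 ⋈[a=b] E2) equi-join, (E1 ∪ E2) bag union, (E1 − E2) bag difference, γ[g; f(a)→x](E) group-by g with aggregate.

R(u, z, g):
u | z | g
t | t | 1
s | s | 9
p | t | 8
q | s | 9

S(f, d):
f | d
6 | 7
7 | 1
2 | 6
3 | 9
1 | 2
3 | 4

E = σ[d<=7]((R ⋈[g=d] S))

σ filters on d, owned by the right side.
E' = (R ⋈[g=d] σ[d<=7](S))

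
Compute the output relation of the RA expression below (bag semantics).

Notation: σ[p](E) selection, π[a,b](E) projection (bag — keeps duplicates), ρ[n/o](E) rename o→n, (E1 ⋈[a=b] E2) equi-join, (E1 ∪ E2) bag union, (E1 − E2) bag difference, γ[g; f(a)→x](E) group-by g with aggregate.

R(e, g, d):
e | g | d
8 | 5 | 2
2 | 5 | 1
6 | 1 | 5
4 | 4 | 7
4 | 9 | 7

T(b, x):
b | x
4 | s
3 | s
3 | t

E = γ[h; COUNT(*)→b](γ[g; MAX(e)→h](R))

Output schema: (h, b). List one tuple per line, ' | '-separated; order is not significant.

Row counts bottom-up:
  R → 5
  γ[g; MAX(e)→h](R) → 4
  γ[h; COUNT(*)→b](γ[g; MAX(e)→h](R)) → 3

== RESULT ==
h | b
4 | 2
6 | 1
8 | 1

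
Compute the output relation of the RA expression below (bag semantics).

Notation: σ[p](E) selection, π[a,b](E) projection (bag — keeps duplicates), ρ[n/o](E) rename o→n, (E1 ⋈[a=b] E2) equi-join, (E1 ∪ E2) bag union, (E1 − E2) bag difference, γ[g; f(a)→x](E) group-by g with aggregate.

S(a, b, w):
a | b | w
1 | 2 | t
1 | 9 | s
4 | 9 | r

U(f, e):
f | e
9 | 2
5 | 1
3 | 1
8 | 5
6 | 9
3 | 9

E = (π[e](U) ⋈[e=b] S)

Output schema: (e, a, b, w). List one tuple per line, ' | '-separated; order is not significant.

Stepwise |·|:
  U → 6
  π[e](U) → 6
  S → 3
  (π[e](U) ⋈[e=b] S) → 5

== RESULT ==
e | a | b | w
2 | 1 | 2 | t
9 | 1 | 9 | s
9 | 1 | 9 | s
9 | 4 | 9 | r
9 | 4 | 9 | r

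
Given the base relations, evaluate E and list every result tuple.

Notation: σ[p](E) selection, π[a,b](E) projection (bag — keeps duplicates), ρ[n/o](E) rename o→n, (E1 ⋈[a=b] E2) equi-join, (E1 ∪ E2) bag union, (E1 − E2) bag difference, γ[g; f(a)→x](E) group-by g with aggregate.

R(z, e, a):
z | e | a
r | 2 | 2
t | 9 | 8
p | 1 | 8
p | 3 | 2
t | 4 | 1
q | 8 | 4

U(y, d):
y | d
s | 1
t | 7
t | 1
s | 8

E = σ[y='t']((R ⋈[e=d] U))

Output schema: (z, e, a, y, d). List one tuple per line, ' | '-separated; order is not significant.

Row counts bottom-up:
  R → 6
  U → 4
  (R ⋈[e=d] U) → 3
  σ[y='t']((R ⋈[e=d] U)) → 1

== RESULT ==
z | e | a | y | d
p | 1 | 8 | t | 1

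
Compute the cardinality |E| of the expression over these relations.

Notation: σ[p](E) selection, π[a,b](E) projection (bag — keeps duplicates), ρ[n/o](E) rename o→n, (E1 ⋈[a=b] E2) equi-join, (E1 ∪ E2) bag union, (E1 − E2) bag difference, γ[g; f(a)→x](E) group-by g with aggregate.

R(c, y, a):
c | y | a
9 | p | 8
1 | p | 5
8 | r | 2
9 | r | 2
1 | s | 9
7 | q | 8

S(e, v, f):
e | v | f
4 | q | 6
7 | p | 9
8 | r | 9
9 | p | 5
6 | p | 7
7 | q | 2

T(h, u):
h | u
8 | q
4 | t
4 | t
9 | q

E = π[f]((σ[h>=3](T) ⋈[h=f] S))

Stepwise |·|:
  T → 4
  σ[h>=3](T) → 4
  S → 6
  (σ[h>=3](T) ⋈[h=f] S) → 2
  π[f]((σ[h>=3](T) ⋈[h=f] S)) → 2

|E| = 2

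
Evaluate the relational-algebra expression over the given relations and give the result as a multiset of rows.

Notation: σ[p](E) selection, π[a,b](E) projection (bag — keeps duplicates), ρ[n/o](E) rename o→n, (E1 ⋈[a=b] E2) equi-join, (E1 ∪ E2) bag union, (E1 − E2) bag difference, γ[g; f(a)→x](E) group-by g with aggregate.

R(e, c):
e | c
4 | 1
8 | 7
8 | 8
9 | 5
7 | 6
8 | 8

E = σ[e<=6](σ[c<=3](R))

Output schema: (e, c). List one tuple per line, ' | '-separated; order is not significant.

Stepwise |·|:
  R → 6
  σ[c<=3](R) → 1
  σ[e<=6](σ[c<=3](R)) → 1

== RESULT ==
e | c
4 | 1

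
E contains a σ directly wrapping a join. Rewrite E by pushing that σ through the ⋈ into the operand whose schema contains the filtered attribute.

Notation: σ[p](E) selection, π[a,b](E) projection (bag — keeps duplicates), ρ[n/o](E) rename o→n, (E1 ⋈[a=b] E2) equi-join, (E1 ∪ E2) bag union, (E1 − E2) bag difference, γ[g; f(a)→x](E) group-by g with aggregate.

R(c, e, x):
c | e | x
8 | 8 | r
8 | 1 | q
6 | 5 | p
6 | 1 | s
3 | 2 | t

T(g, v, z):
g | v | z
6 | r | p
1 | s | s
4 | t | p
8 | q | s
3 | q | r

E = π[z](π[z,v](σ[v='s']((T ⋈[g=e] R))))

σ filters on v, owned by the left side.
E' = π[z](π[z,v]((σ[v='s'](T) ⋈[g=e] R)))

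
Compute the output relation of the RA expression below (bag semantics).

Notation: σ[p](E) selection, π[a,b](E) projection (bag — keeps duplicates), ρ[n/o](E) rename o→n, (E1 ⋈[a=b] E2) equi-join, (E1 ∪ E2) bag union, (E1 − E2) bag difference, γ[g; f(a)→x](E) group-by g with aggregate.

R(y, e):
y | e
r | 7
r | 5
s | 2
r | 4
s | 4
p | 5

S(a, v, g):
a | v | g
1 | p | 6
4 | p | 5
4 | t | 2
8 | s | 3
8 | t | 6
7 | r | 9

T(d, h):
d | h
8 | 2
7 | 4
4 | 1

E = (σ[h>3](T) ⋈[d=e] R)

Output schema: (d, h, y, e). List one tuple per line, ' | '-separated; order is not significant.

Row counts bottom-up:
  T → 3
  σ[h>3](T) → 1
  R → 6
  (σ[h>3](T) ⋈[d=e] R) → 1

== RESULT ==
d | h | y | e
7 | 4 | r | 7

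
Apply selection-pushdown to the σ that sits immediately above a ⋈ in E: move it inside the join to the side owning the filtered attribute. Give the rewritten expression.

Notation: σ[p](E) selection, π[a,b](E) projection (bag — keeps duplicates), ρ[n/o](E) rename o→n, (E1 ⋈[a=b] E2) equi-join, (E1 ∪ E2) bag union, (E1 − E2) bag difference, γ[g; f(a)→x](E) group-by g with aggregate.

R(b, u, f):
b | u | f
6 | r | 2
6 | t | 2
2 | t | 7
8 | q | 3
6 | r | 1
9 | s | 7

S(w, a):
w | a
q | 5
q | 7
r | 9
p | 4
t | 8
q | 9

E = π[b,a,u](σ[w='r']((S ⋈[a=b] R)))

σ filters on w, owned by the left side.
E' = π[b,a,u]((σ[w='r'](S) ⋈[a=b] R))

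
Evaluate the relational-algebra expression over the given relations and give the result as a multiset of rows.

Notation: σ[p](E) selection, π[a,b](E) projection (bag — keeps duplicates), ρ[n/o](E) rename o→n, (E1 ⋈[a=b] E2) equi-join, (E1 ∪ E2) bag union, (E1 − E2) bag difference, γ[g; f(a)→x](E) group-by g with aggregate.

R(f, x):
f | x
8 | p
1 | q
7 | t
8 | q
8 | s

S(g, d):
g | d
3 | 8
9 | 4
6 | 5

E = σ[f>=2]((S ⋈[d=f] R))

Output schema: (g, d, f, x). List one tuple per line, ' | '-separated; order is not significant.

Per-node cardinality:
  S → 3
  R → 5
  (S ⋈[d=f] R) → 3
  σ[f>=2]((S ⋈[d=f] R)) → 3

== RESULT ==
g | d | f | x
3 | 8 | 8 | p
3 | 8 | 8 | q
3 | 8 | 8 | s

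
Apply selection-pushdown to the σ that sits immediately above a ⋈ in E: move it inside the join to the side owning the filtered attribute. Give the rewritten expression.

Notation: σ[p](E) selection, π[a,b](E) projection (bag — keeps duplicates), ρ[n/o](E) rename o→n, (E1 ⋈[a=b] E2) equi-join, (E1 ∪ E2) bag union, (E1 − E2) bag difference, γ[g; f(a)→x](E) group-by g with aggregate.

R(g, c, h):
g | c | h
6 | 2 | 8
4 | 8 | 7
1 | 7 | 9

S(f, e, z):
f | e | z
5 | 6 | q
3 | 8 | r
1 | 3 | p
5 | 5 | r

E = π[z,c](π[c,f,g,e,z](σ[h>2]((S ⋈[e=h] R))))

σ filters on h, owned by the right side.
E' = π[z,c](π[c,f,g,e,z]((S ⋈[e=h] σ[h>2](R))))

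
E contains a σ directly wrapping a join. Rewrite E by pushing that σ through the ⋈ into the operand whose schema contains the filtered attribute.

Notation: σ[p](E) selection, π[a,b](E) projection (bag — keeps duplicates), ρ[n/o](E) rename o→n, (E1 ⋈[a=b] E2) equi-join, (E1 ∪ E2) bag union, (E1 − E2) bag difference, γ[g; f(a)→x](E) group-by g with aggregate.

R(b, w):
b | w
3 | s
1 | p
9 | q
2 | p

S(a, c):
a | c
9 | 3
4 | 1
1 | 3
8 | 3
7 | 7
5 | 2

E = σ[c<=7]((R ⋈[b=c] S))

σ filters on c, owned by the right side.
E' = (R ⋈[b=c] σ[c<=7](S))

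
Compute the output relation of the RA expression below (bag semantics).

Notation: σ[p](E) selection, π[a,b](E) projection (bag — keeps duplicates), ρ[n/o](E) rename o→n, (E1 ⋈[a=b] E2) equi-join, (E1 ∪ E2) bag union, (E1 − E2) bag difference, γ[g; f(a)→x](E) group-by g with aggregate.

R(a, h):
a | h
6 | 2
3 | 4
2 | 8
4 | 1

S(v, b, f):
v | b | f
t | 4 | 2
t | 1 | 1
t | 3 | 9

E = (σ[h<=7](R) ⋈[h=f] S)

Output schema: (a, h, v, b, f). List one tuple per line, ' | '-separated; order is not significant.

Stepwise |·|:
  R → 4
  σ[h<=7](R) → 3
  S → 3
  (σ[h<=7](R) ⋈[h=f] S) → 2

== RESULT ==
a | h | v | b | f
4 | 1 | t | 1 | 1
6 | 2 | t | 4 | 2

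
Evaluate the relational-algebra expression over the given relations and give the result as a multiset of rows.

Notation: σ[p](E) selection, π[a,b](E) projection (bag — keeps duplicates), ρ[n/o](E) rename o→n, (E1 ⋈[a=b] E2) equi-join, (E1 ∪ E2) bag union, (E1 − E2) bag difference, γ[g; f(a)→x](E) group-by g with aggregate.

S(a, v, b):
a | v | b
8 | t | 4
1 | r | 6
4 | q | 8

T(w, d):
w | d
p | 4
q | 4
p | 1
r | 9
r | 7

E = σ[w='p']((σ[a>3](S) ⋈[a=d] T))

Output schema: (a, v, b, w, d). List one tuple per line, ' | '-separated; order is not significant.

Row counts bottom-up:
  S → 3
  σ[a>3](S) → 2
  T → 5
  (σ[a>3](S) ⋈[a=d] T) → 2
  σ[w='p']((σ[a>3](S) ⋈[a=d] T)) → 1

== RESULT ==
a | v | b | w | d
4 | q | 8 | p | 4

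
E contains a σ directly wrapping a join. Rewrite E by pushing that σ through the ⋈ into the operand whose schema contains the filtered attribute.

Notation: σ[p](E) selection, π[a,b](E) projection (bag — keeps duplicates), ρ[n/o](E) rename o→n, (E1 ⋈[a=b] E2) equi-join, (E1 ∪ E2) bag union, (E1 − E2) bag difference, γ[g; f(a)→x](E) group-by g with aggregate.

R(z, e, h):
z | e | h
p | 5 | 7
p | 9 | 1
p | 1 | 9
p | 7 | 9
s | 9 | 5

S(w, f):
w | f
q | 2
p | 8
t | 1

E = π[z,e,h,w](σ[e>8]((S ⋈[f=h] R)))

σ filters on e, owned by the right side.
E' = π[z,e,h,w]((S ⋈[f=h] σ[e>8](R)))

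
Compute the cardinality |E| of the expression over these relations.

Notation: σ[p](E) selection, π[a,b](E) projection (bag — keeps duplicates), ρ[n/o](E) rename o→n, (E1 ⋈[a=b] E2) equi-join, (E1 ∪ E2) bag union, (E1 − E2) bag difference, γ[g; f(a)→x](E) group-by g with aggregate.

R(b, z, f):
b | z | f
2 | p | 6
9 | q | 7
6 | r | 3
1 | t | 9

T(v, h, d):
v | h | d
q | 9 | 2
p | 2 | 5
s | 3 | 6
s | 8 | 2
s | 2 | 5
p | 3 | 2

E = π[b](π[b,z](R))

Per-node cardinality:
  R → 4
  π[b,z](R) → 4
  π[b](π[b,z](R)) → 4

|E| = 4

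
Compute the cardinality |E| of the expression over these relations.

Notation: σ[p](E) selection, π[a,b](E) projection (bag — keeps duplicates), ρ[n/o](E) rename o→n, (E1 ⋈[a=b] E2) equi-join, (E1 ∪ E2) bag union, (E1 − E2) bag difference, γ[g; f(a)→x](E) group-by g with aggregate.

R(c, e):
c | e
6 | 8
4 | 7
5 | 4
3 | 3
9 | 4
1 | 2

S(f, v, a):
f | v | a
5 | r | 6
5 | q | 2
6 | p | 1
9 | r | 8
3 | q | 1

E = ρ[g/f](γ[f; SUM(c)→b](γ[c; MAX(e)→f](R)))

Per-node cardinality:
  R → 6
  γ[c; MAX(e)→f](R) → 6
  γ[f; SUM(c)→b](γ[c; MAX(e)→f](R)) → 5
  ρ[g/f](γ[f; SUM(c)→b](γ[c; MAX(e)→f](R))) → 5

|E| = 5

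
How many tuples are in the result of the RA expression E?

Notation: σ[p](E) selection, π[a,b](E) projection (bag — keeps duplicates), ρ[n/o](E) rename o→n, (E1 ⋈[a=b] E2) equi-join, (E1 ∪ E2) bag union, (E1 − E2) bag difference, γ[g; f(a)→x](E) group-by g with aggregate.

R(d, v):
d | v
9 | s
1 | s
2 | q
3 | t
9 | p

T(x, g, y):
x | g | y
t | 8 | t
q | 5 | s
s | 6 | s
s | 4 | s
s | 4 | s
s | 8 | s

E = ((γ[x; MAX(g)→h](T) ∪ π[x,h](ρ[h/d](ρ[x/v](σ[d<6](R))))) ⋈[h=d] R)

Per-node cardinality:
  T → 6
  γ[x; MAX(g)→h](T) → 3
  R → 5
  σ[d<6](R) → 3
  ρ[x/v](σ[d<6](R)) → 3
  ρ[h/d](ρ[x/v](σ[d<6](R))) → 3
  π[x,h](ρ[h/d](ρ[x/v](σ[d<6](R)))) → 3
  (γ[x; MAX(g)→h](T) ∪ π[x,h](ρ[h/d](ρ[x/v](σ[d<6](R))))) → 6
  R → 5
  ((γ[x; MAX(g)→h](T) ∪ π[x,h](ρ[h/d](ρ[x/v](σ[d<6](R))))) ⋈[h=d] R) → 3

|E| = 3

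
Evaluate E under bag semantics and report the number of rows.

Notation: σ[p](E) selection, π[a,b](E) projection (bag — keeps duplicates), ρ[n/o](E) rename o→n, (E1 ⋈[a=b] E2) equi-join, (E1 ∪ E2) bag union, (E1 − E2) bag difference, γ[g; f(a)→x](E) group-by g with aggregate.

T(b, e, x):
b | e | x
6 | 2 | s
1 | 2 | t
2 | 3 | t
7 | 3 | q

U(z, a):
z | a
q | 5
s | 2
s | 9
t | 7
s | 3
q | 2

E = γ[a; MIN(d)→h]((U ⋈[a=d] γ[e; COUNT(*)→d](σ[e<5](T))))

Stepwise |·|:
  U → 6
  T → 4
  σ[e<5](T) → 4
  γ[e; COUNT(*)→d](σ[e<5](T)) → 2
  (U ⋈[a=d] γ[e; COUNT(*)→d](σ[e<5](T))) → 4
  γ[a; MIN(d)→h]((U ⋈[a=d] γ[e; COUNT(*)→d](σ[e<5](T)))) → 1

|E| = 1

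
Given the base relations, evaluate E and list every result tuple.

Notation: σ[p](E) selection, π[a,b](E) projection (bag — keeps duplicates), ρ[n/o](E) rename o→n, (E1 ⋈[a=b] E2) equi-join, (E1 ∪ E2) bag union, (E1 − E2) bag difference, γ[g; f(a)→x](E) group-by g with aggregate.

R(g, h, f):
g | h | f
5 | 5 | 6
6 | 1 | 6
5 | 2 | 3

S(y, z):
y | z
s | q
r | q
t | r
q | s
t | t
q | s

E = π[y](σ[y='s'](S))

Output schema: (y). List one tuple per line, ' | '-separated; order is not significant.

Stepwise |·|:
  S → 6
  σ[y='s'](S) → 1
  π[y](σ[y='s'](S)) → 1

== RESULT ==
y
s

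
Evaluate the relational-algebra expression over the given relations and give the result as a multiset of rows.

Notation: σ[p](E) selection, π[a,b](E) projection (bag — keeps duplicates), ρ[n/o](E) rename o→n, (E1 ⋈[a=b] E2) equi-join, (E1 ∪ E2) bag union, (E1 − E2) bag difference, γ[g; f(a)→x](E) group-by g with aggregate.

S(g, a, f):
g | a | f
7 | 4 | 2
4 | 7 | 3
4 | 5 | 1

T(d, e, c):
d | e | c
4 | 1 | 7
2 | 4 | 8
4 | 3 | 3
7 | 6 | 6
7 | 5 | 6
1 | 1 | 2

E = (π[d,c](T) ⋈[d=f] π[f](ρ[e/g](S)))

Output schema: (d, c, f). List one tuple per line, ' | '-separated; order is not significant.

Subexpression sizes:
  T → 6
  π[d,c](T) → 6
  S → 3
  ρ[e/g](S) → 3
  π[f](ρ[e/g](S)) → 3
  (π[d,c](T) ⋈[d=f] π[f](ρ[e/g](S))) → 2

== RESULT ==
d | c | f
1 | 2 | 1
2 | 8 | 2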